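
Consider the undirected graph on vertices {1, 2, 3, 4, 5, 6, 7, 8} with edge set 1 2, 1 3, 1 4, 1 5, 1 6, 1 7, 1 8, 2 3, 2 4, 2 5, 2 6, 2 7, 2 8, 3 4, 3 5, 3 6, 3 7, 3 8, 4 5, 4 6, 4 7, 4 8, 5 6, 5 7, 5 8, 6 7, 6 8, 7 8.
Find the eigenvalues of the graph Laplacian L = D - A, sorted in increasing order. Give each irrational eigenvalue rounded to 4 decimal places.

[0, 8, 8, 8, 8, 8, 8, 8]

With the vertex order [1, 2, 3, 4, 5, 6, 7, 8], the degrees are [7, 7, 7, 7, 7, 7, 7, 7], giving D = diag(7, 7, 7, 7, 7, 7, 7, 7) and L = D - A. Since every row of L sums to 0, the all-ones vector is in the kernel and 0 is an eigenvalue. By the matrix-tree theorem the graph has (1/8) * product of the nonzero eigenvalues = 262144 spanning trees.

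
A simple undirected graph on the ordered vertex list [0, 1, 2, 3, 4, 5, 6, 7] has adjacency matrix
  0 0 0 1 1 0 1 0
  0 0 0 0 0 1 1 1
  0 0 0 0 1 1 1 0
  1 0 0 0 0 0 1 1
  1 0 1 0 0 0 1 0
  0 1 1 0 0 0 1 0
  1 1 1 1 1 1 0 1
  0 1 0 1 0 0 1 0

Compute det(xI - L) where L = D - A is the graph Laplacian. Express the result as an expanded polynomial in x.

x^8 - 28x^7 + 322x^6 - 1974x^5 + 6965x^4 - 14126x^3 + 15225x^2 - 6728x

Each diagonal entry of L is the vertex degree and each off-diagonal entry is -1 where an edge is present, 0 otherwise; in the order [0, 1, 2, 3, 4, 5, 6, 7] the diagonal is [3, 3, 3, 3, 3, 3, 7, 3]. L has integer entries, so p(x) = det(xI - L) has integer coefficients. Expanding the determinant yields x^8 - 28x^7 + 322x^6 - 1974x^5 + 6965x^4 - 14126x^3 + 15225x^2 - 6728x. The coefficient of x^7 equals -trace(L) = -28, matching the sum of degrees. By the matrix-tree theorem the graph has (1/8) * product of the nonzero eigenvalues = 841 spanning trees.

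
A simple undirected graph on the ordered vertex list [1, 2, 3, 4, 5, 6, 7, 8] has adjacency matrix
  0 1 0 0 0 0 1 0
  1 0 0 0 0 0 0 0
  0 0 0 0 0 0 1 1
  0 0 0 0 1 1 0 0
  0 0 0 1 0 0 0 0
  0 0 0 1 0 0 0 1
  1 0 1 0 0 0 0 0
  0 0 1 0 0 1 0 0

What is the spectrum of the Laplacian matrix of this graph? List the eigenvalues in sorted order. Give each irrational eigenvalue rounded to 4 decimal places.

[0, 0.1522, 0.5858, 1.2346, 2, 2.7654, 3.4142, 3.8478]

With the vertex order [1, 2, 3, 4, 5, 6, 7, 8], the degrees are [2, 1, 2, 2, 1, 2, 2, 2], giving D = diag(2, 1, 2, 2, 1, 2, 2, 2) and L = D - A. L is symmetric positive semidefinite, so every eigenvalue is real and nonnegative. The single zero eigenvalue shows the graph is connected.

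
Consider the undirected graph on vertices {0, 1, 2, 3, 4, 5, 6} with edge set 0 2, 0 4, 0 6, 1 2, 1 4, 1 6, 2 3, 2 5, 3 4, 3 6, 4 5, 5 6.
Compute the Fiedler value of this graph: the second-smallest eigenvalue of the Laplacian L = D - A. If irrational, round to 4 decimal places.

Reading degrees in the order [0, 1, 2, 3, 4, 5, 6] gives [3, 3, 4, 3, 4, 3, 4]; set D = diag(3, 3, 4, 3, 4, 3, 4) and form L = D - A. Computing the eigenvalues of L and sorting gives [0, 3, 3, 3, 4, 4, 7]. The Fiedler value lambda_2 = 3 is strictly positive, so the graph is connected. By the matrix-tree theorem the graph has (1/7) * product of the nonzero eigenvalues = 432 spanning trees.

3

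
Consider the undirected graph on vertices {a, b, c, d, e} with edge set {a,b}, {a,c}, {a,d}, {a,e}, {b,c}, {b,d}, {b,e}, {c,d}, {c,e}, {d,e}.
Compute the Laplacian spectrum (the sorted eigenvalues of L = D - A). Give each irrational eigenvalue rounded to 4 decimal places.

With the vertex order [a, b, c, d, e], the degrees are [4, 4, 4, 4, 4], giving D = diag(4, 4, 4, 4, 4) and L = D - A. Diagonalising L (or applying a numerical eigensolver to the 5x5 matrix) gives the spectrum above. The single zero eigenvalue shows the graph is connected.

[0, 5, 5, 5, 5]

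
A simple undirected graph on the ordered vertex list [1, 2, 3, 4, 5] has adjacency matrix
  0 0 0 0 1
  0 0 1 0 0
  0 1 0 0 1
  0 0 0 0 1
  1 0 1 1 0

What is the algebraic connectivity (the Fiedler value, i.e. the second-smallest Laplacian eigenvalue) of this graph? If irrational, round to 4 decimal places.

0.5188

With the vertex order [1, 2, 3, 4, 5], the degrees are [1, 1, 2, 1, 3], giving D = diag(1, 1, 2, 1, 3) and L = D - A. The smallest Laplacian eigenvalue is always 0. The next one, lambda_2 = 0.5188, measures how hard the graph is to disconnect: larger values mean better connectivity. By the matrix-tree theorem the graph has (1/5) * product of the nonzero eigenvalues = 1 spanning tree.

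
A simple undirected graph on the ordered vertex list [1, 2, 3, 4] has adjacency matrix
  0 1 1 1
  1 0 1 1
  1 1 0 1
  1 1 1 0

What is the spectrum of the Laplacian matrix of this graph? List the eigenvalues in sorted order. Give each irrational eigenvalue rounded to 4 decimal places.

With the vertex order [1, 2, 3, 4], the degrees are [3, 3, 3, 3], giving D = diag(3, 3, 3, 3) and L = D - A. The multiplicity of 0 as a Laplacian eigenvalue equals the number of connected components. The single zero eigenvalue shows the graph is connected. The largest eigenvalue, 4, is at most the vertex count 4.

[0, 4, 4, 4]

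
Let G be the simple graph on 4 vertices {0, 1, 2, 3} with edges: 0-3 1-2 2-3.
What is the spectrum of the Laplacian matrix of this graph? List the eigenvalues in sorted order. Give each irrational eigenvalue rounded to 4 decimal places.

[0, 0.5858, 2, 3.4142]

With the vertex order [0, 1, 2, 3], the degrees are [1, 1, 2, 2], giving D = diag(1, 1, 2, 2) and L = D - A. L is symmetric positive semidefinite, so every eigenvalue is real and nonnegative. The single zero eigenvalue shows the graph is connected. The largest eigenvalue, 3.4142, is at most the vertex count 4.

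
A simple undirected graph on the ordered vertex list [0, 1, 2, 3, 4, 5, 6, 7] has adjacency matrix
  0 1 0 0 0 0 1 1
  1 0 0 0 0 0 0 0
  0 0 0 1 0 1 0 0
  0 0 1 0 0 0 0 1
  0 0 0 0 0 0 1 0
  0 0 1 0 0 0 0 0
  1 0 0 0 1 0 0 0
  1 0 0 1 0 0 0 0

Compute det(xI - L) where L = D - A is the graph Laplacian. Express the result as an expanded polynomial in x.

x^8 - 14x^7 + 77x^6 - 212x^5 + 308x^4 - 228x^3 + 76x^2 - 8x

Each diagonal entry of L is the vertex degree and each off-diagonal entry is -1 where an edge is present, 0 otherwise; in the order [0, 1, 2, 3, 4, 5, 6, 7] the diagonal is [3, 1, 2, 2, 1, 1, 2, 2]. L has integer entries, so p(x) = det(xI - L) has integer coefficients. Expanding the determinant yields x^8 - 14x^7 + 77x^6 - 212x^5 + 308x^4 - 228x^3 + 76x^2 - 8x. The constant term is 0 because L is singular (the all-ones vector lies in its kernel). The largest eigenvalue, 4.3429, is at most the vertex count 8. By the matrix-tree theorem the graph has (1/8) * product of the nonzero eigenvalues = 1 spanning tree.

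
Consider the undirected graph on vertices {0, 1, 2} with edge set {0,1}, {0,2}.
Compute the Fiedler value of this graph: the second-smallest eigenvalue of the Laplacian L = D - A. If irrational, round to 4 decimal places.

Reading degrees in the order [0, 1, 2] gives [2, 1, 1]; set D = diag(2, 1, 1) and form L = D - A. The sorted Laplacian eigenvalues are [0, 1, 3]; the algebraic connectivity is the second entry, 1. By the matrix-tree theorem the graph has (1/3) * product of the nonzero eigenvalues = 1 spanning tree. The eigenvalues sum to 4, which equals trace(L) = 2|E|.

1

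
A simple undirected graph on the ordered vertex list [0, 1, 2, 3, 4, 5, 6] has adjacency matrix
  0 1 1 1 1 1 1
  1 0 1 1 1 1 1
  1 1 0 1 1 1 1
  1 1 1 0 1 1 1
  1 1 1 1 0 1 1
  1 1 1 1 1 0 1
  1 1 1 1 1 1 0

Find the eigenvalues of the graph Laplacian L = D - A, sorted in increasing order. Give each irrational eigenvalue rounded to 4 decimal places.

[0, 7, 7, 7, 7, 7, 7]

Reading degrees in the order [0, 1, 2, 3, 4, 5, 6] gives [6, 6, 6, 6, 6, 6, 6]; set D = diag(6, 6, 6, 6, 6, 6, 6) and form L = D - A. Diagonalising L (or applying a numerical eigensolver to the 7x7 matrix) gives the spectrum above. The largest eigenvalue, 7, is at most the vertex count 7.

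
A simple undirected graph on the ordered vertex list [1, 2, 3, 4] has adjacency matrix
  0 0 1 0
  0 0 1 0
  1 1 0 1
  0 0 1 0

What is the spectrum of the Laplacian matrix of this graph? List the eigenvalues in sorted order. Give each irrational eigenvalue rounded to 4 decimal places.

[0, 1, 1, 4]

Reading degrees in the order [1, 2, 3, 4] gives [1, 1, 3, 1]; set D = diag(1, 1, 3, 1) and form L = D - A. The multiplicity of 0 as a Laplacian eigenvalue equals the number of connected components. The single zero eigenvalue shows the graph is connected.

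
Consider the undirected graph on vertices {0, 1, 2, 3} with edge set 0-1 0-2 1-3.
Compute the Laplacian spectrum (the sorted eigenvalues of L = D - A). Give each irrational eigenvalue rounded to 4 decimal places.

[0, 0.5858, 2, 3.4142]

Reading degrees in the order [0, 1, 2, 3] gives [2, 2, 1, 1]; set D = diag(2, 2, 1, 1) and form L = D - A. Since every row of L sums to 0, the all-ones vector is in the kernel and 0 is an eigenvalue. There is one zero in the spectrum, matching the 1 component. By the matrix-tree theorem the graph has (1/4) * product of the nonzero eigenvalues = 1 spanning tree.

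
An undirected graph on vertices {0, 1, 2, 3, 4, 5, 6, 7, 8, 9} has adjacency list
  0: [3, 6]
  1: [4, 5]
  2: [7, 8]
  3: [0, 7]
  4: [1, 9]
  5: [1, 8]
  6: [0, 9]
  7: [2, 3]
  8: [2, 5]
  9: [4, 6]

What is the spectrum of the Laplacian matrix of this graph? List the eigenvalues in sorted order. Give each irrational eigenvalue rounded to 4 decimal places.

[0, 0.3820, 0.3820, 1.3820, 1.3820, 2.6180, 2.6180, 3.6180, 3.6180, 4]

With the vertex order [0, 1, 2, 3, 4, 5, 6, 7, 8, 9], the degrees are [2, 2, 2, 2, 2, 2, 2, 2, 2, 2], giving D = diag(2, 2, 2, 2, 2, 2, 2, 2, 2, 2) and L = D - A. The multiplicity of 0 as a Laplacian eigenvalue equals the number of connected components. The single zero eigenvalue shows the graph is connected.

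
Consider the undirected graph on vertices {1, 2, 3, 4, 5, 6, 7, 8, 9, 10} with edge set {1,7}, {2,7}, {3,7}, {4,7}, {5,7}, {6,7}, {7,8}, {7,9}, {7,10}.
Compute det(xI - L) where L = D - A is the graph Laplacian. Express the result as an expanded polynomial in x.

Reading degrees in the order [1, 2, 3, 4, 5, 6, 7, 8, 9, 10] gives [1, 1, 1, 1, 1, 1, 9, 1, 1, 1]; set D = diag(1, 1, 1, 1, 1, 1, 9, 1, 1, 1) and form L = D - A. Computing det(xI - L) by cofactor expansion (or equivalently via sum-over-permutations) gives x^10 - 18x^9 + 108x^8 - 336x^7 + 630x^6 - 756x^5 + 588x^4 - 288x^3 + 81x^2 - 10x. The constant term is 0 because L is singular (the all-ones vector lies in its kernel). There is one zero in the spectrum, matching the 1 component. By the matrix-tree theorem the graph has (1/10) * product of the nonzero eigenvalues = 1 spanning tree.

x^10 - 18x^9 + 108x^8 - 336x^7 + 630x^6 - 756x^5 + 588x^4 - 288x^3 + 81x^2 - 10x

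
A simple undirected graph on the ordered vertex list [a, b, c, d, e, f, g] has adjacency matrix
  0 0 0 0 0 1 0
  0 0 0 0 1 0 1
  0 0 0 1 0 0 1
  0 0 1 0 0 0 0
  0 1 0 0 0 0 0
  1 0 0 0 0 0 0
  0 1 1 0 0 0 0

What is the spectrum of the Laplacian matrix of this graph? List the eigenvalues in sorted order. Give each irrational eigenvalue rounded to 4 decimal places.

With the vertex order [a, b, c, d, e, f, g], the degrees are [1, 2, 2, 1, 1, 1, 2], giving D = diag(1, 2, 2, 1, 1, 1, 2) and L = D - A. Diagonalising L (or applying a numerical eigensolver to the 7x7 matrix) gives the spectrum above. The 2 zero eigenvalues correspond to the 2 connected components. There are 2 zeros in the spectrum, matching the 2 components. The largest eigenvalue, 3.6180, is at most the vertex count 7.

[0, 0, 0.3820, 1.3820, 2, 2.6180, 3.6180]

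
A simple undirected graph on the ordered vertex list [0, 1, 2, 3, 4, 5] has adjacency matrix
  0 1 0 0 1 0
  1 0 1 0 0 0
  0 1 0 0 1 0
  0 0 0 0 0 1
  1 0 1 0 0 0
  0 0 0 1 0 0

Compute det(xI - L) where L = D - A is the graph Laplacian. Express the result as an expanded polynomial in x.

With the vertex order [0, 1, 2, 3, 4, 5], the degrees are [2, 2, 2, 1, 2, 1], giving D = diag(2, 2, 2, 1, 2, 1) and L = D - A. L has integer entries, so p(x) = det(xI - L) has integer coefficients. Expanding the determinant yields x^6 - 10x^5 + 36x^4 - 56x^3 + 32x^2. The constant term is 0 because L is singular (the all-ones vector lies in its kernel).

x^6 - 10x^5 + 36x^4 - 56x^3 + 32x^2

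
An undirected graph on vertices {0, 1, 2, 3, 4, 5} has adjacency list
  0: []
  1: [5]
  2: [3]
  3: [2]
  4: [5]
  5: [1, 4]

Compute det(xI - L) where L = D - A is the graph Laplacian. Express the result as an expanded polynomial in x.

Reading degrees in the order [0, 1, 2, 3, 4, 5] gives [0, 1, 1, 1, 1, 2]; set D = diag(0, 1, 1, 1, 1, 2) and form L = D - A. Computing det(xI - L) by cofactor expansion (or equivalently via sum-over-permutations) gives x^6 - 6x^5 + 11x^4 - 6x^3. The coefficient of x^5 equals -trace(L) = -6, matching the sum of degrees. There are 3 zeros in the spectrum, matching the 3 components. The eigenvalues sum to 6, which equals trace(L) = 2|E|.

x^6 - 6x^5 + 11x^4 - 6x^3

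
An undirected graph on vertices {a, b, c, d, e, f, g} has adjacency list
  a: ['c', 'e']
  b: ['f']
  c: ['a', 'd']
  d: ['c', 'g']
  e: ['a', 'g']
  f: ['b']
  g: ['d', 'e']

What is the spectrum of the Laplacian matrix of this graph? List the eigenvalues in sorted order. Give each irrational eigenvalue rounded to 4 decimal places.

[0, 0, 1.3820, 1.3820, 2, 3.6180, 3.6180]

Reading degrees in the order [a, b, c, d, e, f, g] gives [2, 1, 2, 2, 2, 1, 2]; set D = diag(2, 1, 2, 2, 2, 1, 2) and form L = D - A. Since every row of L sums to 0, the all-ones vector is in the kernel and 0 is an eigenvalue. The 2 zero eigenvalues correspond to the 2 connected components.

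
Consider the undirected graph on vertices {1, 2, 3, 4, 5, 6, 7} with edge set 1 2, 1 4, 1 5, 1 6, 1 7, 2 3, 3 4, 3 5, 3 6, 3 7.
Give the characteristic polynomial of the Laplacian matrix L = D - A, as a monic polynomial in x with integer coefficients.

x^7 - 20x^6 + 155x^5 - 600x^4 + 1240x^3 - 1312x^2 + 560x

Each diagonal entry of L is the vertex degree and each off-diagonal entry is -1 where an edge is present, 0 otherwise; in the order [1, 2, 3, 4, 5, 6, 7] the diagonal is [5, 2, 5, 2, 2, 2, 2]. L has integer entries, so p(x) = det(xI - L) has integer coefficients. Expanding the determinant yields x^7 - 20x^6 + 155x^5 - 600x^4 + 1240x^3 - 1312x^2 + 560x. The coefficient of x^6 equals -trace(L) = -20, matching the sum of degrees. The eigenvalues sum to 20, which equals trace(L) = 2|E|.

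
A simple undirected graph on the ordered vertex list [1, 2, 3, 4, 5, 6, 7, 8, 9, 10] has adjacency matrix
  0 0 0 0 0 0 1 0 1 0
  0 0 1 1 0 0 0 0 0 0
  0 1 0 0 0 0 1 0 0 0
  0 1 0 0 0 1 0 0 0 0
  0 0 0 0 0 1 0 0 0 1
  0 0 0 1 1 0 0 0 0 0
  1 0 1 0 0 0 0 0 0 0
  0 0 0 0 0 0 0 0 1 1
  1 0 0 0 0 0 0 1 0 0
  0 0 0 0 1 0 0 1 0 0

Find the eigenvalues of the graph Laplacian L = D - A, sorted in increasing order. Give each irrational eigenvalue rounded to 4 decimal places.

[0, 0.3820, 0.3820, 1.3820, 1.3820, 2.6180, 2.6180, 3.6180, 3.6180, 4]

Reading degrees in the order [1, 2, 3, 4, 5, 6, 7, 8, 9, 10] gives [2, 2, 2, 2, 2, 2, 2, 2, 2, 2]; set D = diag(2, 2, 2, 2, 2, 2, 2, 2, 2, 2) and form L = D - A. L is symmetric positive semidefinite, so every eigenvalue is real and nonnegative. By the matrix-tree theorem the graph has (1/10) * product of the nonzero eigenvalues = 10 spanning trees. The eigenvalues sum to 20, which equals trace(L) = 2|E|.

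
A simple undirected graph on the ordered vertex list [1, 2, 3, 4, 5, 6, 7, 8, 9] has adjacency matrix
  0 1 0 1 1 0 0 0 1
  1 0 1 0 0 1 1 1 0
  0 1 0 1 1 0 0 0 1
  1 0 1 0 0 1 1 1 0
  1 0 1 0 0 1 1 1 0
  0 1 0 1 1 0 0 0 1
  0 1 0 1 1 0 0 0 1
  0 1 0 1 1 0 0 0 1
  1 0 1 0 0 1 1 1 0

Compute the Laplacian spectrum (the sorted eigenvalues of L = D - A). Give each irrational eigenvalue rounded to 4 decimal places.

[0, 4, 4, 4, 4, 5, 5, 5, 9]

With the vertex order [1, 2, 3, 4, 5, 6, 7, 8, 9], the degrees are [4, 5, 4, 5, 5, 4, 4, 4, 5], giving D = diag(4, 5, 4, 5, 5, 4, 4, 4, 5) and L = D - A. Since every row of L sums to 0, the all-ones vector is in the kernel and 0 is an eigenvalue. The eigenvalues sum to 40, which equals trace(L) = 2|E|. By the matrix-tree theorem the graph has (1/9) * product of the nonzero eigenvalues = 32000 spanning trees.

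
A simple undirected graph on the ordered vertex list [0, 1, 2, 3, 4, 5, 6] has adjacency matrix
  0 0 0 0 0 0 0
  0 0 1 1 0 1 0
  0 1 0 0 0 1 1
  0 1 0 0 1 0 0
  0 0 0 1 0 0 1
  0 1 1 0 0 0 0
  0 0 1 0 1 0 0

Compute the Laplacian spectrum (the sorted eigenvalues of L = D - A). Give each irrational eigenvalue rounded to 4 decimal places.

With the vertex order [0, 1, 2, 3, 4, 5, 6], the degrees are [0, 3, 3, 2, 2, 2, 2], giving D = diag(0, 3, 3, 2, 2, 2, 2) and L = D - A. The multiplicity of 0 as a Laplacian eigenvalue equals the number of connected components. The 2 zero eigenvalues correspond to the 2 connected components. The eigenvalues sum to 14, which equals trace(L) = 2|E|.

[0, 0, 1, 1.5858, 3, 4, 4.4142]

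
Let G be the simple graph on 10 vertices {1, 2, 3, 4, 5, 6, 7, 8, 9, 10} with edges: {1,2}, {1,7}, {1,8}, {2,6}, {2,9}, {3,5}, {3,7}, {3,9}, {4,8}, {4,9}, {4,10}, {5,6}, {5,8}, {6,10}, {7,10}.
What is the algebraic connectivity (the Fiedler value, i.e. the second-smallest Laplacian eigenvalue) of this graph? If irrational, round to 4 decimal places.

2

With the vertex order [1, 2, 3, 4, 5, 6, 7, 8, 9, 10], the degrees are [3, 3, 3, 3, 3, 3, 3, 3, 3, 3], giving D = diag(3, 3, 3, 3, 3, 3, 3, 3, 3, 3) and L = D - A. The smallest Laplacian eigenvalue is always 0. The next one, lambda_2 = 2, measures how hard the graph is to disconnect: larger values mean better connectivity.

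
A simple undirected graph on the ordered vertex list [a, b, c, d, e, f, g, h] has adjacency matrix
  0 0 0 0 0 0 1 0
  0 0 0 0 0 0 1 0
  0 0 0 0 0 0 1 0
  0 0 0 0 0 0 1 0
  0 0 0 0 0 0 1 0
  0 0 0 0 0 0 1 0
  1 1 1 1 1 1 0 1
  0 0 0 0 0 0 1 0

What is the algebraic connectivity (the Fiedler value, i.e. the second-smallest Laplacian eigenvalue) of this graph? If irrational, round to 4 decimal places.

Reading degrees in the order [a, b, c, d, e, f, g, h] gives [1, 1, 1, 1, 1, 1, 7, 1]; set D = diag(1, 1, 1, 1, 1, 1, 7, 1) and form L = D - A. Computing the eigenvalues of L and sorting gives [0, 1, 1, 1, 1, 1, 1, 8]. The Fiedler value lambda_2 = 1 is strictly positive, so the graph is connected. There is one zero in the spectrum, matching the 1 component. The eigenvalues sum to 14, which equals trace(L) = 2|E|.

1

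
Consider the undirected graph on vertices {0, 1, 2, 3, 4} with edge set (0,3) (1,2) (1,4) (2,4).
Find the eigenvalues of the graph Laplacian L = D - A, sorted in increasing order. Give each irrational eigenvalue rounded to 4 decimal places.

Each diagonal entry of L is the vertex degree and each off-diagonal entry is -1 where an edge is present, 0 otherwise; in the order [0, 1, 2, 3, 4] the diagonal is [1, 2, 2, 1, 2]. L is symmetric positive semidefinite, so every eigenvalue is real and nonnegative. The 2 zero eigenvalues correspond to the 2 connected components. The eigenvalues sum to 8, which equals trace(L) = 2|E|. The largest eigenvalue, 3, is at most the vertex count 5.

[0, 0, 2, 3, 3]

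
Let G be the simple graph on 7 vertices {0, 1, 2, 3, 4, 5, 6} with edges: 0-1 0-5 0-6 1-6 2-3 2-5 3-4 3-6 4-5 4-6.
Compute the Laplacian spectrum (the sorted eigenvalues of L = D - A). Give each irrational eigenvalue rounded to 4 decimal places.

[0, 1.1522, 2.2346, 2.5858, 3.7654, 4.8478, 5.4142]

Each diagonal entry of L is the vertex degree and each off-diagonal entry is -1 where an edge is present, 0 otherwise; in the order [0, 1, 2, 3, 4, 5, 6] the diagonal is [3, 2, 2, 3, 3, 3, 4]. L is symmetric positive semidefinite, so every eigenvalue is real and nonnegative. The largest eigenvalue, 5.4142, is at most the vertex count 7.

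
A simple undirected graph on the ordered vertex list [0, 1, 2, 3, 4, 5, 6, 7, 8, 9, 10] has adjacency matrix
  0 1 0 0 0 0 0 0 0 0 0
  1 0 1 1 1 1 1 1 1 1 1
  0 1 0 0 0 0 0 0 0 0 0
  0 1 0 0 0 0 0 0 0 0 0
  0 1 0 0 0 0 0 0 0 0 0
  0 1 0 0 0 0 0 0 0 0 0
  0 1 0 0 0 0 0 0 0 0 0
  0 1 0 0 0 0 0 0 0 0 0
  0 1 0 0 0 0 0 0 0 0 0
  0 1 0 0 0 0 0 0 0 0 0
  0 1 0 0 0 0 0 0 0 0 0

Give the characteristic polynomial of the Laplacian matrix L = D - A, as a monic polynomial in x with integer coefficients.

Reading degrees in the order [0, 1, 2, 3, 4, 5, 6, 7, 8, 9, 10] gives [1, 10, 1, 1, 1, 1, 1, 1, 1, 1, 1]; set D = diag(1, 10, 1, 1, 1, 1, 1, 1, 1, 1, 1) and form L = D - A. L has integer entries, so p(x) = det(xI - L) has integer coefficients. Expanding the determinant yields x^11 - 20x^10 + 135x^9 - 480x^8 + 1050x^7 - 1512x^6 + 1470x^5 - 960x^4 + 405x^3 - 100x^2 + 11x. Since p(0) = det(-L) = 0, x divides p(x).

x^11 - 20x^10 + 135x^9 - 480x^8 + 1050x^7 - 1512x^6 + 1470x^5 - 960x^4 + 405x^3 - 100x^2 + 11x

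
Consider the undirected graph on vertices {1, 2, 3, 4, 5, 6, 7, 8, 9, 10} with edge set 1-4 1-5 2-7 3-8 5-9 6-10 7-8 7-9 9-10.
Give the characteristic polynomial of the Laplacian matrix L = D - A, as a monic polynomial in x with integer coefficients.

x^10 - 18x^9 + 134x^8 - 536x^7 + 1252x^6 - 1738x^5 + 1399x^4 - 612x^3 + 129x^2 - 10x

With the vertex order [1, 2, 3, 4, 5, 6, 7, 8, 9, 10], the degrees are [2, 1, 1, 1, 2, 1, 3, 2, 3, 2], giving D = diag(2, 1, 1, 1, 2, 1, 3, 2, 3, 2) and L = D - A. L has integer entries, so p(x) = det(xI - L) has integer coefficients. Expanding the determinant yields x^10 - 18x^9 + 134x^8 - 536x^7 + 1252x^6 - 1738x^5 + 1399x^4 - 612x^3 + 129x^2 - 10x. The coefficient of x^9 equals -trace(L) = -18, matching the sum of degrees. The largest eigenvalue, 4.7517, is at most the vertex count 10. By the matrix-tree theorem the graph has (1/10) * product of the nonzero eigenvalues = 1 spanning tree.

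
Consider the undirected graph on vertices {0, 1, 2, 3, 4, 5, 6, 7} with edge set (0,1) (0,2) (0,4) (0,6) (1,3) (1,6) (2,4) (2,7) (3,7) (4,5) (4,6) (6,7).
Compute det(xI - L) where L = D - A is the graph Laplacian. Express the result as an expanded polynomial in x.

With the vertex order [0, 1, 2, 3, 4, 5, 6, 7], the degrees are [4, 3, 3, 2, 4, 1, 4, 3], giving D = diag(4, 3, 3, 2, 4, 1, 4, 3) and L = D - A. L has integer entries, so p(x) = det(xI - L) has integer coefficients. Expanding the determinant yields x^8 - 24x^7 + 236x^6 - 1224x^5 + 3584x^4 - 5854x^3 + 4853x^2 - 1528x. The coefficient of x^7 equals -trace(L) = -24, matching the sum of degrees. The largest eigenvalue, 5.9375, is at most the vertex count 8. By the matrix-tree theorem the graph has (1/8) * product of the nonzero eigenvalues = 191 spanning trees.

x^8 - 24x^7 + 236x^6 - 1224x^5 + 3584x^4 - 5854x^3 + 4853x^2 - 1528x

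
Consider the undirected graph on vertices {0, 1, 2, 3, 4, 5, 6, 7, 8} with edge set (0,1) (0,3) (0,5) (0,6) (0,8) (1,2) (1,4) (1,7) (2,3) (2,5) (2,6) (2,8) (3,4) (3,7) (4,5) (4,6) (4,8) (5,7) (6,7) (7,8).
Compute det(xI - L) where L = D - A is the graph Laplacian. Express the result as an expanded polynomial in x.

x^9 - 40x^8 + 690x^7 - 6720x^6 + 40485x^5 - 154704x^4 + 366560x^3 - 492800x^2 + 288000x

Reading degrees in the order [0, 1, 2, 3, 4, 5, 6, 7, 8] gives [5, 4, 5, 4, 5, 4, 4, 5, 4]; set D = diag(5, 4, 5, 4, 5, 4, 4, 5, 4) and form L = D - A. L has integer entries, so p(x) = det(xI - L) has integer coefficients. Expanding the determinant yields x^9 - 40x^8 + 690x^7 - 6720x^6 + 40485x^5 - 154704x^4 + 366560x^3 - 492800x^2 + 288000x. The coefficient of x^8 equals -trace(L) = -40, matching the sum of degrees. The eigenvalues sum to 40, which equals trace(L) = 2|E|.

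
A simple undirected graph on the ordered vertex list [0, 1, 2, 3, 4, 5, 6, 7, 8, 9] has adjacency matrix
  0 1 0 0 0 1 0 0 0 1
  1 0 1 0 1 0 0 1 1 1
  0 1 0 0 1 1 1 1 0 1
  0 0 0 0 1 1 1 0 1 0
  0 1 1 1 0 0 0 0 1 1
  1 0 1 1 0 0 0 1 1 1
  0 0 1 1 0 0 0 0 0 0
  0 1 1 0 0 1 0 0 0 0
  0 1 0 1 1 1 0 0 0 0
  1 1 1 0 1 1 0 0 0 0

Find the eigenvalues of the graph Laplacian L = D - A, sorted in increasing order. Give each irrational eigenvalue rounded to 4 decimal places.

[0, 1.6379, 2.6735, 2.7811, 4.1231, 4.9608, 5.6808, 6.8089, 7.1069, 8.2272]

Each diagonal entry of L is the vertex degree and each off-diagonal entry is -1 where an edge is present, 0 otherwise; in the order [0, 1, 2, 3, 4, 5, 6, 7, 8, 9] the diagonal is [3, 6, 6, 4, 5, 6, 2, 3, 4, 5]. Since every row of L sums to 0, the all-ones vector is in the kernel and 0 is an eigenvalue.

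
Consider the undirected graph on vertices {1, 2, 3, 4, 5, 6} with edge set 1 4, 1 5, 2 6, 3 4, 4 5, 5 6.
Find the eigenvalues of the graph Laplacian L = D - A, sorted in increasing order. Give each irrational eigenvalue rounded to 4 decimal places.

Reading degrees in the order [1, 2, 3, 4, 5, 6] gives [2, 1, 1, 3, 3, 2]; set D = diag(2, 1, 1, 3, 3, 2) and form L = D - A. Since every row of L sums to 0, the all-ones vector is in the kernel and 0 is an eigenvalue. The single zero eigenvalue shows the graph is connected. The largest eigenvalue, 4.3928, is at most the vertex count 6.

[0, 0.4131, 1.1369, 2.3595, 3.6977, 4.3928]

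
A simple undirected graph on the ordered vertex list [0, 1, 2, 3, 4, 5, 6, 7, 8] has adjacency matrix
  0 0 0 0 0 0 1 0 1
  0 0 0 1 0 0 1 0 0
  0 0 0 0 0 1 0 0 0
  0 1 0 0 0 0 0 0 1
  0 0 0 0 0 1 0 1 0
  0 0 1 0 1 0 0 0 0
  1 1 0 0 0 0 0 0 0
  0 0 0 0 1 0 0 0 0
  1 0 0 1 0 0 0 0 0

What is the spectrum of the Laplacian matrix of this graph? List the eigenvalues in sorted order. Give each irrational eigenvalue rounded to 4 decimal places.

Each diagonal entry of L is the vertex degree and each off-diagonal entry is -1 where an edge is present, 0 otherwise; in the order [0, 1, 2, 3, 4, 5, 6, 7, 8] the diagonal is [2, 2, 1, 2, 2, 2, 2, 1, 2]. L is symmetric positive semidefinite, so every eigenvalue is real and nonnegative. The 2 zero eigenvalues correspond to the 2 connected components. There are 2 zeros in the spectrum, matching the 2 components.

[0, 0, 0.5858, 1.3820, 1.3820, 2, 3.4142, 3.6180, 3.6180]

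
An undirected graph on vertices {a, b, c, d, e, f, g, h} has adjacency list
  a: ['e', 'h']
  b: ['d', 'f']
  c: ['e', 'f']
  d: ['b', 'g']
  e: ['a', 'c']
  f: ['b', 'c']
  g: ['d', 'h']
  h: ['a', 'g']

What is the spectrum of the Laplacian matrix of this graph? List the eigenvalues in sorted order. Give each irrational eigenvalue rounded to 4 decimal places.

Each diagonal entry of L is the vertex degree and each off-diagonal entry is -1 where an edge is present, 0 otherwise; in the order [a, b, c, d, e, f, g, h] the diagonal is [2, 2, 2, 2, 2, 2, 2, 2]. Since every row of L sums to 0, the all-ones vector is in the kernel and 0 is an eigenvalue. The eigenvalues sum to 16, which equals trace(L) = 2|E|.

[0, 0.5858, 0.5858, 2, 2, 3.4142, 3.4142, 4]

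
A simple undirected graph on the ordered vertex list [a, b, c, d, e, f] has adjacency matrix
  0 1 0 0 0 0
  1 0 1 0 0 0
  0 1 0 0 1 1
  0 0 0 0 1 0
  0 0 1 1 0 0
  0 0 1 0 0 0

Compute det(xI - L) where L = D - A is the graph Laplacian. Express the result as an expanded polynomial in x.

x^6 - 10x^5 + 35x^4 - 52x^3 + 31x^2 - 6x

Reading degrees in the order [a, b, c, d, e, f] gives [1, 2, 3, 1, 2, 1]; set D = diag(1, 2, 3, 1, 2, 1) and form L = D - A. L has integer entries, so p(x) = det(xI - L) has integer coefficients. Expanding the determinant yields x^6 - 10x^5 + 35x^4 - 52x^3 + 31x^2 - 6x. Since p(0) = det(-L) = 0, x divides p(x). The largest eigenvalue, 4.3028, is at most the vertex count 6. By the matrix-tree theorem the graph has (1/6) * product of the nonzero eigenvalues = 1 spanning tree.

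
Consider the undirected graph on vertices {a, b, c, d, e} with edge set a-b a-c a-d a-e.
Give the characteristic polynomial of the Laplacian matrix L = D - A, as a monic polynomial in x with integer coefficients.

x^5 - 8x^4 + 18x^3 - 16x^2 + 5x

With the vertex order [a, b, c, d, e], the degrees are [4, 1, 1, 1, 1], giving D = diag(4, 1, 1, 1, 1) and L = D - A. Computing det(xI - L) by cofactor expansion (or equivalently via sum-over-permutations) gives x^5 - 8x^4 + 18x^3 - 16x^2 + 5x. The coefficient of x^4 equals -trace(L) = -8, matching the sum of degrees.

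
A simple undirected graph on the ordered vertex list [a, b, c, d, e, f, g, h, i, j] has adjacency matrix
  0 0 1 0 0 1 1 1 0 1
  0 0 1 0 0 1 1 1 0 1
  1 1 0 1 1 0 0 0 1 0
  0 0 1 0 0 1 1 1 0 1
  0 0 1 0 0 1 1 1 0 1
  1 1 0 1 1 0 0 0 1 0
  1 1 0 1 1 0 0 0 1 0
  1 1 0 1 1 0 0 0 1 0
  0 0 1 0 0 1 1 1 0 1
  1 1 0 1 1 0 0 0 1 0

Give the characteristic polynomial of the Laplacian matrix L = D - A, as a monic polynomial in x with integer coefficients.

x^10 - 50x^9 + 1100x^8 - 14000x^7 + 113750x^6 - 612500x^5 + 2187500x^4 - 5000000x^3 + 6640625x^2 - 3906250x

With the vertex order [a, b, c, d, e, f, g, h, i, j], the degrees are [5, 5, 5, 5, 5, 5, 5, 5, 5, 5], giving D = diag(5, 5, 5, 5, 5, 5, 5, 5, 5, 5) and L = D - A. The eigenvalues of L are [0, 5, 5, 5, 5, 5, 5, 5, 5, 10]; the characteristic polynomial is the product of (x - lambda_i), which multiplies out to x^10 - 50x^9 + 1100x^8 - 14000x^7 + 113750x^6 - 612500x^5 + 2187500x^4 - 5000000x^3 + 6640625x^2 - 3906250x. The coefficient of x^9 equals -trace(L) = -50, matching the sum of degrees. By the matrix-tree theorem the graph has (1/10) * product of the nonzero eigenvalues = 390625 spanning trees.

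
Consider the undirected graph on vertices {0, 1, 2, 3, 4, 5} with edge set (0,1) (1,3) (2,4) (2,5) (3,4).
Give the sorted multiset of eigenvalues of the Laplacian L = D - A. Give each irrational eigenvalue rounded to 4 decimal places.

With the vertex order [0, 1, 2, 3, 4, 5], the degrees are [1, 2, 2, 2, 2, 1], giving D = diag(1, 2, 2, 2, 2, 1) and L = D - A. L is symmetric positive semidefinite, so every eigenvalue is real and nonnegative. The single zero eigenvalue shows the graph is connected. The eigenvalues sum to 10, which equals trace(L) = 2|E|.

[0, 0.2679, 1, 2, 3, 3.7321]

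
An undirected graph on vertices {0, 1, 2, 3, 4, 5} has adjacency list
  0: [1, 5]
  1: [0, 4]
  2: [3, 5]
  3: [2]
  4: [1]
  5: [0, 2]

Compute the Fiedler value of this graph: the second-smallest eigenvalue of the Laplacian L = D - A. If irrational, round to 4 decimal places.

0.2679

With the vertex order [0, 1, 2, 3, 4, 5], the degrees are [2, 2, 2, 1, 1, 2], giving D = diag(2, 2, 2, 1, 1, 2) and L = D - A. The smallest Laplacian eigenvalue is always 0. The next one, lambda_2 = 0.2679, measures how hard the graph is to disconnect: larger values mean better connectivity. The eigenvalues sum to 10, which equals trace(L) = 2|E|.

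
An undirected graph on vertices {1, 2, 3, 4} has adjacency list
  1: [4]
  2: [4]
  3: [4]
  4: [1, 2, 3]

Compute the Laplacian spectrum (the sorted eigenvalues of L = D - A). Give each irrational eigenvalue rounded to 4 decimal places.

With the vertex order [1, 2, 3, 4], the degrees are [1, 1, 1, 3], giving D = diag(1, 1, 1, 3) and L = D - A. L is symmetric positive semidefinite, so every eigenvalue is real and nonnegative.

[0, 1, 1, 4]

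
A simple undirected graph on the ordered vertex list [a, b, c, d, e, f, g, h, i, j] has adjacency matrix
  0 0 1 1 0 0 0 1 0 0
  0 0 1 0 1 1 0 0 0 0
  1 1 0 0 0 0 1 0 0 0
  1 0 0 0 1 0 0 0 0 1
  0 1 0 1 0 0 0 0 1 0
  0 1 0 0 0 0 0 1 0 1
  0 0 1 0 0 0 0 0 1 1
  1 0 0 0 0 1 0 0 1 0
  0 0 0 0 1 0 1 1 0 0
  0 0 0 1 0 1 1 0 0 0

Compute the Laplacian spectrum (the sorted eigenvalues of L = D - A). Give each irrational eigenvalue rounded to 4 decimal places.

Reading degrees in the order [a, b, c, d, e, f, g, h, i, j] gives [3, 3, 3, 3, 3, 3, 3, 3, 3, 3]; set D = diag(3, 3, 3, 3, 3, 3, 3, 3, 3, 3) and form L = D - A. Since every row of L sums to 0, the all-ones vector is in the kernel and 0 is an eigenvalue. The single zero eigenvalue shows the graph is connected. The largest eigenvalue, 5, is at most the vertex count 10. By the matrix-tree theorem the graph has (1/10) * product of the nonzero eigenvalues = 2000 spanning trees.

[0, 2, 2, 2, 2, 2, 5, 5, 5, 5]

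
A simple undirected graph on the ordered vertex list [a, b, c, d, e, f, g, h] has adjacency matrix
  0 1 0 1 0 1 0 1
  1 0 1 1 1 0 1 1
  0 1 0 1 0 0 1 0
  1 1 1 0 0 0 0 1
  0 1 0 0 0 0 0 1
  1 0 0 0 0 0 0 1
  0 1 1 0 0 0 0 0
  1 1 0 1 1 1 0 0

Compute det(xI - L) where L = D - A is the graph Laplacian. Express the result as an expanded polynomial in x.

Each diagonal entry of L is the vertex degree and each off-diagonal entry is -1 where an edge is present, 0 otherwise; in the order [a, b, c, d, e, f, g, h] the diagonal is [4, 6, 3, 4, 2, 2, 2, 5]. Computing det(xI - L) by cofactor expansion (or equivalently via sum-over-permutations) gives x^8 - 28x^7 + 321x^6 - 1942x^5 + 6654x^4 - 12830x^3 + 12813x^2 - 5088x. Since p(0) = det(-L) = 0, x divides p(x). The largest eigenvalue, 7.1052, is at most the vertex count 8.

x^8 - 28x^7 + 321x^6 - 1942x^5 + 6654x^4 - 12830x^3 + 12813x^2 - 5088x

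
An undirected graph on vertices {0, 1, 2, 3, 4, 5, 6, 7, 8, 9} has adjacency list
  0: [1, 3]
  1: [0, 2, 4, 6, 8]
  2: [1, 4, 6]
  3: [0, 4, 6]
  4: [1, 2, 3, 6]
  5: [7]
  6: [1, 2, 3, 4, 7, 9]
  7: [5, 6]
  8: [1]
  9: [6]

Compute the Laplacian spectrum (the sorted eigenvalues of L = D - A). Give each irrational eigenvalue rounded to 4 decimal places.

[0, 0.4050, 0.8162, 1.0752, 1.9087, 2.5363, 3.1776, 4.8511, 5.9856, 7.2444]

With the vertex order [0, 1, 2, 3, 4, 5, 6, 7, 8, 9], the degrees are [2, 5, 3, 3, 4, 1, 6, 2, 1, 1], giving D = diag(2, 5, 3, 3, 4, 1, 6, 2, 1, 1) and L = D - A. Diagonalising L (or applying a numerical eigensolver to the 10x10 matrix) gives the spectrum above. The single zero eigenvalue shows the graph is connected. The eigenvalues sum to 28, which equals trace(L) = 2|E|.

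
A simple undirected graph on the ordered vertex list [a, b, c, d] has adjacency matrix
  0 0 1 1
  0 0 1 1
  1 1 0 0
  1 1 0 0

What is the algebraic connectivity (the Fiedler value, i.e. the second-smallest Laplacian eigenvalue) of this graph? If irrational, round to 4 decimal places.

Each diagonal entry of L is the vertex degree and each off-diagonal entry is -1 where an edge is present, 0 otherwise; in the order [a, b, c, d] the diagonal is [2, 2, 2, 2]. The sorted Laplacian eigenvalues are [0, 2, 2, 4]; the algebraic connectivity is the second entry, 2. The eigenvalues sum to 8, which equals trace(L) = 2|E|.

2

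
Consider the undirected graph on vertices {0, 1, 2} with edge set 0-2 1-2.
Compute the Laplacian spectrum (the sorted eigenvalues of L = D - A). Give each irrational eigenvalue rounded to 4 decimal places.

Each diagonal entry of L is the vertex degree and each off-diagonal entry is -1 where an edge is present, 0 otherwise; in the order [0, 1, 2] the diagonal is [1, 1, 2]. Diagonalising L (or applying a numerical eigensolver to the 3x3 matrix) gives the spectrum above. The largest eigenvalue, 3, is at most the vertex count 3.

[0, 1, 3]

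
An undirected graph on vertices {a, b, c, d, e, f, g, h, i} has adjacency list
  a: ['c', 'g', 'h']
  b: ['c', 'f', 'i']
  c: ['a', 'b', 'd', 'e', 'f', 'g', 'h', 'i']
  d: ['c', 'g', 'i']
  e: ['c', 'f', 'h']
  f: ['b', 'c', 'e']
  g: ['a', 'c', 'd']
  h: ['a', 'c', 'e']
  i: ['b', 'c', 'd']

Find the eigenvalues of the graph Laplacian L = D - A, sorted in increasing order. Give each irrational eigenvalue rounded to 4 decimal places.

[0, 1.5858, 1.5858, 3, 3, 4.4142, 4.4142, 5, 9]

With the vertex order [a, b, c, d, e, f, g, h, i], the degrees are [3, 3, 8, 3, 3, 3, 3, 3, 3], giving D = diag(3, 3, 8, 3, 3, 3, 3, 3, 3) and L = D - A. The multiplicity of 0 as a Laplacian eigenvalue equals the number of connected components. The single zero eigenvalue shows the graph is connected. The largest eigenvalue, 9, is at most the vertex count 9.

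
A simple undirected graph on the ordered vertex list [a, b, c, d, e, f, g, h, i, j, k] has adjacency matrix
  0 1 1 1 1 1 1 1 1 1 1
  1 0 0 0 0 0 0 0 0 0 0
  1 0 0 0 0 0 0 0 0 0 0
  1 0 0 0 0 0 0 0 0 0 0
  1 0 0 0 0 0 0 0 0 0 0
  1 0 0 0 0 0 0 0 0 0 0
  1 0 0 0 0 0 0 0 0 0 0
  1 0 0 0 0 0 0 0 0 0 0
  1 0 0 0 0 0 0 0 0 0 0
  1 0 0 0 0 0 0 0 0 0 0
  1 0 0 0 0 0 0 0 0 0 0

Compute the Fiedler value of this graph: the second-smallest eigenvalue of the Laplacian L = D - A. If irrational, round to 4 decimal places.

Each diagonal entry of L is the vertex degree and each off-diagonal entry is -1 where an edge is present, 0 otherwise; in the order [a, b, c, d, e, f, g, h, i, j, k] the diagonal is [10, 1, 1, 1, 1, 1, 1, 1, 1, 1, 1]. The sorted Laplacian eigenvalues are [0, 1, 1, 1, 1, 1, 1, 1, 1, 1, 11]; the algebraic connectivity is the second entry, 1. The largest eigenvalue, 11, is at most the vertex count 11.

1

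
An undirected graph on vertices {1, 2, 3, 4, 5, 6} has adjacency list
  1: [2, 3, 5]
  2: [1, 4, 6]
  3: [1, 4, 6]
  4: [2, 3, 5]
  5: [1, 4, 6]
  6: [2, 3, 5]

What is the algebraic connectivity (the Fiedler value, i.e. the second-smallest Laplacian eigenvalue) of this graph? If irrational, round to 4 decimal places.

With the vertex order [1, 2, 3, 4, 5, 6], the degrees are [3, 3, 3, 3, 3, 3], giving D = diag(3, 3, 3, 3, 3, 3) and L = D - A. Computing the eigenvalues of L and sorting gives [0, 3, 3, 3, 3, 6]. The Fiedler value lambda_2 = 3 is strictly positive, so the graph is connected. There is one zero in the spectrum, matching the 1 component.

3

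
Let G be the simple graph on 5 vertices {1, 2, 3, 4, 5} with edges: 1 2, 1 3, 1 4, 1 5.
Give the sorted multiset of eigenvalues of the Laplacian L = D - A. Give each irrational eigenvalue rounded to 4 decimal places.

Each diagonal entry of L is the vertex degree and each off-diagonal entry is -1 where an edge is present, 0 otherwise; in the order [1, 2, 3, 4, 5] the diagonal is [4, 1, 1, 1, 1]. Since every row of L sums to 0, the all-ones vector is in the kernel and 0 is an eigenvalue. The eigenvalues sum to 8, which equals trace(L) = 2|E|.

[0, 1, 1, 1, 5]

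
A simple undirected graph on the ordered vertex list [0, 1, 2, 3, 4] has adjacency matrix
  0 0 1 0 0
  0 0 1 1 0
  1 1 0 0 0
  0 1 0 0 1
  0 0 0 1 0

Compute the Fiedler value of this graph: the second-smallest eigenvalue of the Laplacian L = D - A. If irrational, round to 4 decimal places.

Each diagonal entry of L is the vertex degree and each off-diagonal entry is -1 where an edge is present, 0 otherwise; in the order [0, 1, 2, 3, 4] the diagonal is [1, 2, 2, 2, 1]. The smallest Laplacian eigenvalue is always 0. The next one, lambda_2 = 0.3820, measures how hard the graph is to disconnect: larger values mean better connectivity. By the matrix-tree theorem the graph has (1/5) * product of the nonzero eigenvalues = 1 spanning tree. The largest eigenvalue, 3.6180, is at most the vertex count 5.

0.3820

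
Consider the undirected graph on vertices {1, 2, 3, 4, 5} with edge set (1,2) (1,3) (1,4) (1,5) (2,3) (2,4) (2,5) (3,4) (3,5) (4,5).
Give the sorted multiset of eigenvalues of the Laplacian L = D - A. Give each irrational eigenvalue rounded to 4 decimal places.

[0, 5, 5, 5, 5]

With the vertex order [1, 2, 3, 4, 5], the degrees are [4, 4, 4, 4, 4], giving D = diag(4, 4, 4, 4, 4) and L = D - A. Diagonalising L (or applying a numerical eigensolver to the 5x5 matrix) gives the spectrum above. The eigenvalues sum to 20, which equals trace(L) = 2|E|. There is one zero in the spectrum, matching the 1 component.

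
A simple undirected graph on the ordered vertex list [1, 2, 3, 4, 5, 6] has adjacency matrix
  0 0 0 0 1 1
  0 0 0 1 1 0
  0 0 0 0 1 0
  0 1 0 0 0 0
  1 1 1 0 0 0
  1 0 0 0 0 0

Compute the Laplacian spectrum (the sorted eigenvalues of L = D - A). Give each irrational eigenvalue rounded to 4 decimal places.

[0, 0.3820, 0.6972, 2, 2.6180, 4.3028]

With the vertex order [1, 2, 3, 4, 5, 6], the degrees are [2, 2, 1, 1, 3, 1], giving D = diag(2, 2, 1, 1, 3, 1) and L = D - A. L is symmetric positive semidefinite, so every eigenvalue is real and nonnegative. The single zero eigenvalue shows the graph is connected. By the matrix-tree theorem the graph has (1/6) * product of the nonzero eigenvalues = 1 spanning tree.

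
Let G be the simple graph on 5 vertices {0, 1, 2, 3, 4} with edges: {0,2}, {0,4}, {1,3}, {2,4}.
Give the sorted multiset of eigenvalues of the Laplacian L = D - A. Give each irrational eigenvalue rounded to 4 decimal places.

[0, 0, 2, 3, 3]

With the vertex order [0, 1, 2, 3, 4], the degrees are [2, 1, 2, 1, 2], giving D = diag(2, 1, 2, 1, 2) and L = D - A. Since every row of L sums to 0, the all-ones vector is in the kernel and 0 is an eigenvalue. The 2 zero eigenvalues correspond to the 2 connected components.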